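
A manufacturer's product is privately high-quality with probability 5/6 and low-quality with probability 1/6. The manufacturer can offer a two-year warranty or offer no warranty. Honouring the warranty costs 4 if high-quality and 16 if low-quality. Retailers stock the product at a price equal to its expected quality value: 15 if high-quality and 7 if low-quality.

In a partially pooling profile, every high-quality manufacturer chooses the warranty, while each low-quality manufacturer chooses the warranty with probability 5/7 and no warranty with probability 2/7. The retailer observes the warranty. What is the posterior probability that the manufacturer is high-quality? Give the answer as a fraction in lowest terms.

P(the warranty) = (5/6)·1 + (1/6)·(5/7) = 20/21.
By Bayes' rule, P(high-quality | the warranty) = (5/6) / (20/21) = 7/8.

7/8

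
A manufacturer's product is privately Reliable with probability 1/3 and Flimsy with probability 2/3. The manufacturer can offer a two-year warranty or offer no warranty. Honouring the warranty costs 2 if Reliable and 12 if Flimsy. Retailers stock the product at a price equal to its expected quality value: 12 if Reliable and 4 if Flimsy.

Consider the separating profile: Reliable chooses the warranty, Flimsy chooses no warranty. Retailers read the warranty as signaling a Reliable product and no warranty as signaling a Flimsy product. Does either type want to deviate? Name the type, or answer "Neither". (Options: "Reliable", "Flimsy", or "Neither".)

The warranty pays 12; no warranty pays 4.
Reliable: assigned the warranty, nets 12 − 2 = 10; deviating to no warranty nets 4.
Flimsy: assigned no warranty, nets 4; deviating to the warranty nets 12 − 12 = 0.
Both types strictly prefer their assigned action; no profitable deviation.

Neither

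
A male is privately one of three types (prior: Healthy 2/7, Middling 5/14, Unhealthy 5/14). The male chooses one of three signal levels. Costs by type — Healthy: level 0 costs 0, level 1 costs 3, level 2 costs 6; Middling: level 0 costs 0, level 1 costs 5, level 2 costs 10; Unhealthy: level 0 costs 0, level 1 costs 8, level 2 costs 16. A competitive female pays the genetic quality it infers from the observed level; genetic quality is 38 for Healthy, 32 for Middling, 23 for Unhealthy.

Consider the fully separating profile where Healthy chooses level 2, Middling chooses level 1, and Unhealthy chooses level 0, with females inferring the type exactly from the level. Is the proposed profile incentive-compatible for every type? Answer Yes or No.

Separating mating payoffs: level 2 → 38, level 1 → 32, level 0 → 23.
Healthy (assigned level 2): level 0: 23 − 0 = 23; level 1: 32 − 3 = 29; level 2: 38 − 6 = 32. Healthy stays.
Middling (assigned level 1): level 0: 23 − 0 = 23; level 1: 32 − 5 = 27; level 2: 38 − 10 = 28. Middling prefers level 2.
Unhealthy (assigned level 0): level 0: 23 − 0 = 23; level 1: 32 − 8 = 24; level 2: 38 − 16 = 22. Unhealthy prefers level 1.
At least one type deviates; the separating profile fails.

No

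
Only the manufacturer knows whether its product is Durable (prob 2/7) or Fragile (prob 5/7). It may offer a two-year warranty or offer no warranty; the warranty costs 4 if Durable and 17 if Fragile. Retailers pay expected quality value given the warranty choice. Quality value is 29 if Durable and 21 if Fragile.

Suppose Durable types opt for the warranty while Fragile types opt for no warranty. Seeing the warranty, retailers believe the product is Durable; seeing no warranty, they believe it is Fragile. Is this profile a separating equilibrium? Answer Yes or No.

Under these beliefs, the warranty earns price 29 and no warranty earns price 21.
Durable: the warranty nets 29 − 4 = 25; no warranty nets 21. Durable prefers the warranty.
Fragile: the warranty nets 29 − 17 = 12; no warranty nets 21. Fragile prefers no warranty.
Neither type deviates, so the separating profile is an equilibrium.

Yes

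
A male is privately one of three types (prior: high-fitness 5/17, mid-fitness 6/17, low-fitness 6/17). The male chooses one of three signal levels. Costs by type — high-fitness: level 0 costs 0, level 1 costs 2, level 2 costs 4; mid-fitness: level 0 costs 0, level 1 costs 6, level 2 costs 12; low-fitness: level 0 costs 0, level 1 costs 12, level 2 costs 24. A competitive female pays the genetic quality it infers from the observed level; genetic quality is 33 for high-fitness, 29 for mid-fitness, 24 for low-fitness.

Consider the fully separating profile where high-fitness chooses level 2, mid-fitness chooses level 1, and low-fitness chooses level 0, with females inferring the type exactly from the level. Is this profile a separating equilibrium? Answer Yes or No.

Separating mating payoffs: level 2 → 33, level 1 → 29, level 0 → 24.
high-fitness (assigned level 2): level 0: 24 − 0 = 24; level 1: 29 − 2 = 27; level 2: 33 − 4 = 29. high-fitness stays.
mid-fitness (assigned level 1): level 0: 24 − 0 = 24; level 1: 29 − 6 = 23; level 2: 33 − 12 = 21. mid-fitness prefers level 0.
low-fitness (assigned level 0): level 0: 24 − 0 = 24; level 1: 29 − 12 = 17; level 2: 33 − 24 = 9. low-fitness stays.
At least one type deviates; the separating profile fails.

No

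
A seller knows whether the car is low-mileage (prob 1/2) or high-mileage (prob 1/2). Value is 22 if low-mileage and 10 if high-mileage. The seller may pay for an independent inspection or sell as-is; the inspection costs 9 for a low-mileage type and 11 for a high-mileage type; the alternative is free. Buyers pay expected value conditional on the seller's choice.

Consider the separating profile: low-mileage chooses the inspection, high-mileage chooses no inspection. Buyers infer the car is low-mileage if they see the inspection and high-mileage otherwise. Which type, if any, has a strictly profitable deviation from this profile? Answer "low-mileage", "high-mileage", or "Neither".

The inspection pays 22; no inspection pays 10.
low-mileage: assigned the inspection, nets 22 − 9 = 13; deviating to no inspection nets 10.
high-mileage: assigned no inspection, nets 10; deviating to the inspection nets 22 − 11 = 11.
The high-mileage type gains 1 by deviating.

high-mileage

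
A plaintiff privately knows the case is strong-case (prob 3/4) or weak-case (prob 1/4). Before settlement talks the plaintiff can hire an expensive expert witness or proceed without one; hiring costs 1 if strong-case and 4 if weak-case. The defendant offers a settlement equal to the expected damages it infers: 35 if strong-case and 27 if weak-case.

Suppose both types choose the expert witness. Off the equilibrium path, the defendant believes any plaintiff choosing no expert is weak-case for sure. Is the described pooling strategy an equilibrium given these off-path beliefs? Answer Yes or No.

On path, the defendant holds the prior and pays 3/4·35 + 1/4·27 = 33. Off path (no expert), believing weak-case, it pays 27.
strong-case: the expert witness nets 33 − 1 = 32; no expert nets 27. strong-case stays.
weak-case: the expert witness nets 33 − 4 = 29; no expert nets 27. weak-case stays.
No type deviates, so pooling is sustained.

Yes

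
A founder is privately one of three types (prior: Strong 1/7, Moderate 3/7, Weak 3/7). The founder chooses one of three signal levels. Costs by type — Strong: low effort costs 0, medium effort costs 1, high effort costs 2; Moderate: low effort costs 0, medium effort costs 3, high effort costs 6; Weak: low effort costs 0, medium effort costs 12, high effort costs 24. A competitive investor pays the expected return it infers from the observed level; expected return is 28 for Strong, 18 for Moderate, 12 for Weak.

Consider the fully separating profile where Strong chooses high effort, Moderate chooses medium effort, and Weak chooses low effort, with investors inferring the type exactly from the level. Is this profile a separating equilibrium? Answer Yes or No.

No

Separating valuations: high effort → 28, medium effort → 18, low effort → 12.
Strong (assigned high effort): low effort: 12 − 0 = 12; medium effort: 18 − 1 = 17; high effort: 28 − 2 = 26. Strong stays.
Moderate (assigned medium effort): low effort: 12 − 0 = 12; medium effort: 18 − 3 = 15; high effort: 28 − 6 = 22. Moderate prefers high effort.
Weak (assigned low effort): low effort: 12 − 0 = 12; medium effort: 18 − 12 = 6; high effort: 28 − 24 = 4. Weak stays.
At least one type deviates; the separating profile fails.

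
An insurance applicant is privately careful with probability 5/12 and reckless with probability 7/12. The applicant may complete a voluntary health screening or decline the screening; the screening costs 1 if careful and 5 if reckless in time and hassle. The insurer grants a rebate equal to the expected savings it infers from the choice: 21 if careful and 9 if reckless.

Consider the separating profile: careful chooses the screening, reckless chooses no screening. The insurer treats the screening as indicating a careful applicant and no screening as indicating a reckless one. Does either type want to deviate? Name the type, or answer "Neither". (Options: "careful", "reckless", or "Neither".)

The screening pays 21; no screening pays 9.
careful: assigned the screening, nets 21 − 1 = 20; deviating to no screening nets 9.
reckless: assigned no screening, nets 9; deviating to the screening nets 21 − 5 = 16.
The reckless type gains 7 by deviating.

reckless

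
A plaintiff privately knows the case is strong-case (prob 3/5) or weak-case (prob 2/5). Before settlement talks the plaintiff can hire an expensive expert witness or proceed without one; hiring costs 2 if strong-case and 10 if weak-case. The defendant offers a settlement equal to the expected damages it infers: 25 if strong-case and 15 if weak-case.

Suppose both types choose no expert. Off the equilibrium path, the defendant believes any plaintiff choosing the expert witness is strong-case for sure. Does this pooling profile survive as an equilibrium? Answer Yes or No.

On path, the defendant holds the prior and pays 3/5·25 + 2/5·15 = 21. Off path (the expert witness), believing strong-case, it pays 25.
strong-case: no expert nets 21; the expert witness nets 25 − 2 = 23. strong-case would deviate.
weak-case: no expert nets 21; the expert witness nets 25 − 10 = 15. weak-case stays.
A type deviates, so pooling fails.

No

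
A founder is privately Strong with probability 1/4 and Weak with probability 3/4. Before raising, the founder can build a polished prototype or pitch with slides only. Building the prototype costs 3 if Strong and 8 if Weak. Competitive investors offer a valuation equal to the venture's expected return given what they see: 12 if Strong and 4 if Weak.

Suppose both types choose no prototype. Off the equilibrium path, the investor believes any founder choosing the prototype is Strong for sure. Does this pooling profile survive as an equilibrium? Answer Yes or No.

No

On path, the investor holds the prior and pays 1/4·12 + 3/4·4 = 6. Off path (the prototype), believing Strong, it pays 12.
Strong: no prototype nets 6; the prototype nets 12 − 3 = 9. Strong would deviate.
Weak: no prototype nets 6; the prototype nets 12 − 8 = 4. Weak stays.
A type deviates, so pooling fails.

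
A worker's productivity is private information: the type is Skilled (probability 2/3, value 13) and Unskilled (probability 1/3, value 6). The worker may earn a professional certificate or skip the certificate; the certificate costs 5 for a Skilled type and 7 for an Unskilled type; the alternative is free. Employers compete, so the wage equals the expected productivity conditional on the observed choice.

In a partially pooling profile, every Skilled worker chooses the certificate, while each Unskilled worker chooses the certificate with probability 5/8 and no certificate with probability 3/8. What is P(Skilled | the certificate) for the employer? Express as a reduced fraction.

P(the certificate) = (2/3)·1 + (1/3)·(5/8) = 7/8.
By Bayes' rule, P(Skilled | the certificate) = (2/3) / (7/8) = 16/21.

16/21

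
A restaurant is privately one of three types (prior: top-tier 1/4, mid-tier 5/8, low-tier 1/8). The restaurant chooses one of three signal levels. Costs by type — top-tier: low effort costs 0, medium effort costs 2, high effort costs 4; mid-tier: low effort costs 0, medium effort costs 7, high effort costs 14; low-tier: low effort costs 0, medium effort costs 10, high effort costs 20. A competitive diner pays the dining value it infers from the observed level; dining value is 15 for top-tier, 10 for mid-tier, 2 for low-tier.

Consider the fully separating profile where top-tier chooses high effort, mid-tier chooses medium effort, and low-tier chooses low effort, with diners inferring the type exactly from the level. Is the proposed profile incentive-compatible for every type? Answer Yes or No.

Separating price premiums: high effort → 15, medium effort → 10, low effort → 2.
top-tier (assigned high effort): low effort: 2 − 0 = 2; medium effort: 10 − 2 = 8; high effort: 15 − 4 = 11. top-tier stays.
mid-tier (assigned medium effort): low effort: 2 − 0 = 2; medium effort: 10 − 7 = 3; high effort: 15 − 14 = 1. mid-tier stays.
low-tier (assigned low effort): low effort: 2 − 0 = 2; medium effort: 10 − 10 = 0; high effort: 15 − 20 = -5. low-tier stays.
Every type prefers its assigned level; separation holds.

Yes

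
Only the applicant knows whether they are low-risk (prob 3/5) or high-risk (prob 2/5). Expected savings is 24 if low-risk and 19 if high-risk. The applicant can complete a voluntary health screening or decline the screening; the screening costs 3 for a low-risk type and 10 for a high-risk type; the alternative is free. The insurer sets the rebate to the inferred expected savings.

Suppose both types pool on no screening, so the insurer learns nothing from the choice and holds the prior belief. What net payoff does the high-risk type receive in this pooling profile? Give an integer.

Pooled rebate = 3/5·24 + 2/5·19 = 22.
high-risk pays no cost for no screening, so net payoff = 22.

22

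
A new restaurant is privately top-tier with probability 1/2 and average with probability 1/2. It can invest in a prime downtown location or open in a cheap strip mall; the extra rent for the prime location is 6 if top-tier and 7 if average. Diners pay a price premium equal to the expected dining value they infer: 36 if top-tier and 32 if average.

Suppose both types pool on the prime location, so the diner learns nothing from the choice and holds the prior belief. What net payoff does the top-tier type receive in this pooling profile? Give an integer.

Pooled price premium = 1/2·36 + 1/2·32 = 34.
top-tier pays cost 6 for the prime location, so net payoff = 34 − 6 = 28.

28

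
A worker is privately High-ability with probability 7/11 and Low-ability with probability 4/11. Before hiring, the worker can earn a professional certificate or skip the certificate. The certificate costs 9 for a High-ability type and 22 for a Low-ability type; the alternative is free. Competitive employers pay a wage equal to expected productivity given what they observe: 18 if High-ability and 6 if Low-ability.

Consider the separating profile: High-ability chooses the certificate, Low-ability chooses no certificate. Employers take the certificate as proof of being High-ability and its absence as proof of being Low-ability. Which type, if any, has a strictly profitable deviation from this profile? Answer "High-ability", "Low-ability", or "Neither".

The certificate pays 18; no certificate pays 6.
High-ability: assigned the certificate, nets 18 − 9 = 9; deviating to no certificate nets 6.
Low-ability: assigned no certificate, nets 6; deviating to the certificate nets 18 − 22 = -4.
Both types strictly prefer their assigned action; no profitable deviation.

Neither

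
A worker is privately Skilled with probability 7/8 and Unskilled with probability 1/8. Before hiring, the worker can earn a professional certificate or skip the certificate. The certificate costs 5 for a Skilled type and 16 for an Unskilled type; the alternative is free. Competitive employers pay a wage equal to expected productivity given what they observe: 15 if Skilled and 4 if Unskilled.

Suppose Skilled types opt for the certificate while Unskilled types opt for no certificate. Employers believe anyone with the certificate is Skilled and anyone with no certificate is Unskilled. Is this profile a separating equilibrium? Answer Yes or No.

Yes

Under these beliefs, the certificate earns wage 15 and no certificate earns wage 4.
Skilled: the certificate nets 15 − 5 = 10; no certificate nets 4. Skilled prefers the certificate.
Unskilled: the certificate nets 15 − 16 = -1; no certificate nets 4. Unskilled prefers no certificate.
Neither type deviates, so the separating profile is an equilibrium.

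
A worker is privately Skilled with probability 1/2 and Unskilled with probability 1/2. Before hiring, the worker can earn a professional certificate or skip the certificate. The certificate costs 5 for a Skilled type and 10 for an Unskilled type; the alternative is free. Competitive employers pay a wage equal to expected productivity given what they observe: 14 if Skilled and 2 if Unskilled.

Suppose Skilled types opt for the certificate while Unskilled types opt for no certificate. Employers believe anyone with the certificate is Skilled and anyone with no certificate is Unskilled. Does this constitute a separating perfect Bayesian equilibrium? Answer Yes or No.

Under these beliefs, the certificate earns wage 14 and no certificate earns wage 2.
Skilled: the certificate nets 14 − 5 = 9; no certificate nets 2. Skilled prefers the certificate.
Unskilled: the certificate nets 14 − 10 = 4; no certificate nets 2. Unskilled would deviate to the certificate.
Unskilled has a profitable deviation, so the profile is not an equilibrium.

No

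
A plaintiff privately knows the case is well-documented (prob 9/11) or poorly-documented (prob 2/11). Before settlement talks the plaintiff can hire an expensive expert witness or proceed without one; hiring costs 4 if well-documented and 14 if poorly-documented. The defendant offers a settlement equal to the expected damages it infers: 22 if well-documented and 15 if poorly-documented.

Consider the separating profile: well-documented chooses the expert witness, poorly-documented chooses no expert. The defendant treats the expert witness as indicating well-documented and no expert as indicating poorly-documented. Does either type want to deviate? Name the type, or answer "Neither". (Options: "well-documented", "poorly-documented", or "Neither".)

The expert witness pays 22; no expert pays 15.
well-documented: assigned the expert witness, nets 22 − 4 = 18; deviating to no expert nets 15.
poorly-documented: assigned no expert, nets 15; deviating to the expert witness nets 22 − 14 = 8.
Both types strictly prefer their assigned action; no profitable deviation.

Neither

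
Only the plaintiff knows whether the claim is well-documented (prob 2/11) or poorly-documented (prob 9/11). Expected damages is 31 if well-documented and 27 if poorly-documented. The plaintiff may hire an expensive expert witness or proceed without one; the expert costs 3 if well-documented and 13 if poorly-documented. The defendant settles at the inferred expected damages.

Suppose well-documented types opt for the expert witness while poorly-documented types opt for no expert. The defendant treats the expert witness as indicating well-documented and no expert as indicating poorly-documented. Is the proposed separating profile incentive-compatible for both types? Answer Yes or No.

Yes

Under these beliefs, the expert witness earns settlement 31 and no expert earns settlement 27.
well-documented: the expert witness nets 31 − 3 = 28; no expert nets 27. well-documented prefers the expert witness.
poorly-documented: the expert witness nets 31 − 13 = 18; no expert nets 27. poorly-documented prefers no expert.
Neither type deviates, so the separating profile is an equilibrium.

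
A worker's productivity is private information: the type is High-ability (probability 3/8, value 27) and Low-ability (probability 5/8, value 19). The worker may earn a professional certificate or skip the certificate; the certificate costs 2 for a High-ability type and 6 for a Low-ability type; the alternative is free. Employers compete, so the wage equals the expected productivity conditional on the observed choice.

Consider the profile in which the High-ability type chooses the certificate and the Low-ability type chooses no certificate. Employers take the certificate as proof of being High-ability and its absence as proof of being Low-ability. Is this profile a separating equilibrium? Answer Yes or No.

Under these beliefs, the certificate earns wage 27 and no certificate earns wage 19.
High-ability: the certificate nets 27 − 2 = 25; no certificate nets 19. High-ability prefers the certificate.
Low-ability: the certificate nets 27 − 6 = 21; no certificate nets 19. Low-ability would deviate to the certificate.
Low-ability has a profitable deviation, so the profile is not an equilibrium.

No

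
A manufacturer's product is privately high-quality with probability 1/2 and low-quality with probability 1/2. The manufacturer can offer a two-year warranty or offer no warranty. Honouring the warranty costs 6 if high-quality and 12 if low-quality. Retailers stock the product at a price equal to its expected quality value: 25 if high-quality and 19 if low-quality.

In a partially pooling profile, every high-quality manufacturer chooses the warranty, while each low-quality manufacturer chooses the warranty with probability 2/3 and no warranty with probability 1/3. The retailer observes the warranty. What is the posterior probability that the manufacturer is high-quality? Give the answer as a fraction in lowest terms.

3/5

P(the warranty) = (1/2)·1 + (1/2)·(2/3) = 5/6.
By Bayes' rule, P(high-quality | the warranty) = (1/2) / (5/6) = 3/5.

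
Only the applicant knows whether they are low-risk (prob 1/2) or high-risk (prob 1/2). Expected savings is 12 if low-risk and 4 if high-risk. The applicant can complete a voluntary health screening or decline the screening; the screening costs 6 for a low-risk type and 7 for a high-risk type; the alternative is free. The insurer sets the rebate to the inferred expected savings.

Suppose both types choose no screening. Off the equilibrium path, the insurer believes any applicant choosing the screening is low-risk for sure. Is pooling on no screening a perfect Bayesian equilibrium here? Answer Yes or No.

Yes

On path, the insurer holds the prior and pays 1/2·12 + 1/2·4 = 8. Off path (the screening), believing low-risk, it pays 12.
low-risk: no screening nets 8; the screening nets 12 − 6 = 6. low-risk stays.
high-risk: no screening nets 8; the screening nets 12 − 7 = 5. high-risk stays.
No type deviates, so pooling is sustained.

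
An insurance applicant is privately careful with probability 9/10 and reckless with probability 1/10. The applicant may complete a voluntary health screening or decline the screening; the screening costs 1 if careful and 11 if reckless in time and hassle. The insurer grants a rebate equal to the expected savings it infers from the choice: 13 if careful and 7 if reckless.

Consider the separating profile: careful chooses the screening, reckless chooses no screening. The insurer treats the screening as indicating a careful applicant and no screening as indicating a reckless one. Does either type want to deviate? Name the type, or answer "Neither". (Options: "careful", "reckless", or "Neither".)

The screening pays 13; no screening pays 7.
careful: assigned the screening, nets 13 − 1 = 12; deviating to no screening nets 7.
reckless: assigned no screening, nets 7; deviating to the screening nets 13 − 11 = 2.
Both types strictly prefer their assigned action; no profitable deviation.

Neither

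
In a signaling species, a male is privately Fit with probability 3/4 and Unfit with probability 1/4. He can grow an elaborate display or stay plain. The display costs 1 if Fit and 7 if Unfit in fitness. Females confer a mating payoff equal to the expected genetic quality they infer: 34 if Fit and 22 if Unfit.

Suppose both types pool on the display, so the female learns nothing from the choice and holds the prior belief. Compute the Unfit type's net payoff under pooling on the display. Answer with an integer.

Pooled mating payoff = 3/4·34 + 1/4·22 = 31.
Unfit pays cost 7 for the display, so net payoff = 31 − 7 = 24.

24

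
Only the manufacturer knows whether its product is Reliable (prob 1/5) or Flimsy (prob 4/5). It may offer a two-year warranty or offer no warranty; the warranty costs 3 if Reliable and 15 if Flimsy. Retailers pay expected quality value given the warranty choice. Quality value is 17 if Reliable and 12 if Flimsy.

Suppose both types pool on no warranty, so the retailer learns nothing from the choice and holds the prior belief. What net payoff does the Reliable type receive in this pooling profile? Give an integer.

13

Pooled price = 1/5·17 + 4/5·12 = 13.
Reliable pays no cost for no warranty, so net payoff = 13.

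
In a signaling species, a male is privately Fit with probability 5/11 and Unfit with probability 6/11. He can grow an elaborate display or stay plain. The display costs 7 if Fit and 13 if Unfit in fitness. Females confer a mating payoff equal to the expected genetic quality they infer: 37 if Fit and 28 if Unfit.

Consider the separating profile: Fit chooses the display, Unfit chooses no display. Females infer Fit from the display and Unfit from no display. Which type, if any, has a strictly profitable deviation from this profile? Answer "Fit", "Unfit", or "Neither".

Neither

The display pays 37; no display pays 28.
Fit: assigned the display, nets 37 − 7 = 30; deviating to no display nets 28.
Unfit: assigned no display, nets 28; deviating to the display nets 37 − 13 = 24.
Both types strictly prefer their assigned action; no profitable deviation.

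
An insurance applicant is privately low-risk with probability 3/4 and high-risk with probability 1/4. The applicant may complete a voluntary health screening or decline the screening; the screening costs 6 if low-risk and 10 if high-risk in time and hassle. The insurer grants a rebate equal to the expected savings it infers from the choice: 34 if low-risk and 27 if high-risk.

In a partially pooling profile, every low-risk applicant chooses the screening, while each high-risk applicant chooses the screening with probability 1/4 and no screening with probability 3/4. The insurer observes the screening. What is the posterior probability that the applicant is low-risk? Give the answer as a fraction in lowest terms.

12/13

P(the screening) = (3/4)·1 + (1/4)·(1/4) = 13/16.
By Bayes' rule, P(low-risk | the screening) = (3/4) / (13/16) = 12/13.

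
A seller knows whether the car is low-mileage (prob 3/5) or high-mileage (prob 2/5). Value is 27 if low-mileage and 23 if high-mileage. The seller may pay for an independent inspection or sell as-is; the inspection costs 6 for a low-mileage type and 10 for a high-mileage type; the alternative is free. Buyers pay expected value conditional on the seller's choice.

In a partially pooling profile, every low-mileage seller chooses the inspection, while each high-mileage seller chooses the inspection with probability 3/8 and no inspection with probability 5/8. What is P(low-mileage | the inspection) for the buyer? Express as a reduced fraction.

4/5

P(the inspection) = (3/5)·1 + (2/5)·(3/8) = 3/4.
By Bayes' rule, P(low-mileage | the inspection) = (3/5) / (3/4) = 4/5.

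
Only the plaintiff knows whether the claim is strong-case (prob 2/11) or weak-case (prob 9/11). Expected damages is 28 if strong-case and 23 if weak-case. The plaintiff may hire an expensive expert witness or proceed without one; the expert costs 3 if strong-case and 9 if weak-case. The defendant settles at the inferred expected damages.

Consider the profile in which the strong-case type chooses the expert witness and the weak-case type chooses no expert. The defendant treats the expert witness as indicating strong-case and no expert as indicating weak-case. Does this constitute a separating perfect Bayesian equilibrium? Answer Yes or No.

Yes

Under these beliefs, the expert witness earns settlement 28 and no expert earns settlement 23.
strong-case: the expert witness nets 28 − 3 = 25; no expert nets 23. strong-case prefers the expert witness.
weak-case: the expert witness nets 28 − 9 = 19; no expert nets 23. weak-case prefers no expert.
Neither type deviates, so the separating profile is an equilibrium.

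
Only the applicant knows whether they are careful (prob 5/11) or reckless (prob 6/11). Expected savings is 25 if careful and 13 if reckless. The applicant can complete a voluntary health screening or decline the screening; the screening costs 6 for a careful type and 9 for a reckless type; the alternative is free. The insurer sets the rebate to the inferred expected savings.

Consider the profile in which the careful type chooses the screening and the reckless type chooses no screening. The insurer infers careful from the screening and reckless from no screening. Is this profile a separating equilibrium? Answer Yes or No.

Under these beliefs, the screening earns rebate 25 and no screening earns rebate 13.
careful: the screening nets 25 − 6 = 19; no screening nets 13. careful prefers the screening.
reckless: the screening nets 25 − 9 = 16; no screening nets 13. reckless would deviate to the screening.
reckless has a profitable deviation, so the profile is not an equilibrium.

No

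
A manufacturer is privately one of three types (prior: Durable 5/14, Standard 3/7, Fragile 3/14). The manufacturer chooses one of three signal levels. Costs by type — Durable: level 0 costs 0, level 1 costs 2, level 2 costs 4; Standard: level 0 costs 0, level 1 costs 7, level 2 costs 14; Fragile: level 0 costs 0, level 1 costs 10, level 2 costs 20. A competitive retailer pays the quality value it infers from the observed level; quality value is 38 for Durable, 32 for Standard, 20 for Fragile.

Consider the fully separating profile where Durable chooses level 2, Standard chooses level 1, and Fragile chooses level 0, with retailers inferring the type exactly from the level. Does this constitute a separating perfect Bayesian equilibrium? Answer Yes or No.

Separating prices: level 2 → 38, level 1 → 32, level 0 → 20.
Durable (assigned level 2): level 0: 20 − 0 = 20; level 1: 32 − 2 = 30; level 2: 38 − 4 = 34. Durable stays.
Standard (assigned level 1): level 0: 20 − 0 = 20; level 1: 32 − 7 = 25; level 2: 38 − 14 = 24. Standard stays.
Fragile (assigned level 0): level 0: 20 − 0 = 20; level 1: 32 − 10 = 22; level 2: 38 − 20 = 18. Fragile prefers level 1.
At least one type deviates; the separating profile fails.

No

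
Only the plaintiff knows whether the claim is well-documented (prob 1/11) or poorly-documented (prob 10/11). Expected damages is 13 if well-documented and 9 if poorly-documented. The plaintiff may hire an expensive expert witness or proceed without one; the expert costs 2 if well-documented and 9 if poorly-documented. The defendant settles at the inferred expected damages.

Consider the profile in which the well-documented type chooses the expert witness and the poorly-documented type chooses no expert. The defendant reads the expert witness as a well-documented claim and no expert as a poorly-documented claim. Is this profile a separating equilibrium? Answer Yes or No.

Yes

Under these beliefs, the expert witness earns settlement 13 and no expert earns settlement 9.
well-documented: the expert witness nets 13 − 2 = 11; no expert nets 9. well-documented prefers the expert witness.
poorly-documented: the expert witness nets 13 − 9 = 4; no expert nets 9. poorly-documented prefers no expert.
Neither type deviates, so the separating profile is an equilibrium.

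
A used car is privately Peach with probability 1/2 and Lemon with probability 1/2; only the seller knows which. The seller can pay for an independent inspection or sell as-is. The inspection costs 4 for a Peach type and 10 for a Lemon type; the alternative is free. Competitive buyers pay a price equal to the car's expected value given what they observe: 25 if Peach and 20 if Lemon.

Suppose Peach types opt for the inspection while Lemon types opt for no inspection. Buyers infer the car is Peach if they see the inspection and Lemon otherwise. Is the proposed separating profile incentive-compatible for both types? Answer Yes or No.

Yes

Under these beliefs, the inspection earns price 25 and no inspection earns price 20.
Peach: the inspection nets 25 − 4 = 21; no inspection nets 20. Peach prefers the inspection.
Lemon: the inspection nets 25 − 10 = 15; no inspection nets 20. Lemon prefers no inspection.
Neither type deviates, so the separating profile is an equilibrium.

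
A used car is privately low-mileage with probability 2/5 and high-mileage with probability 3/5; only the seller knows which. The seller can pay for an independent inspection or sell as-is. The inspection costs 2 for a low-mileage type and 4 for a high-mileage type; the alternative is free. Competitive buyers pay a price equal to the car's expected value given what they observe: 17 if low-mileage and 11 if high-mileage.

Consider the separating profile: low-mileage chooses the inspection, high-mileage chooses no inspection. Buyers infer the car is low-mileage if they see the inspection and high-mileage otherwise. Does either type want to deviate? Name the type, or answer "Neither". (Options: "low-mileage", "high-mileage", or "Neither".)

high-mileage

The inspection pays 17; no inspection pays 11.
low-mileage: assigned the inspection, nets 17 − 2 = 15; deviating to no inspection nets 11.
high-mileage: assigned no inspection, nets 11; deviating to the inspection nets 17 − 4 = 13.
The high-mileage type gains 2 by deviating.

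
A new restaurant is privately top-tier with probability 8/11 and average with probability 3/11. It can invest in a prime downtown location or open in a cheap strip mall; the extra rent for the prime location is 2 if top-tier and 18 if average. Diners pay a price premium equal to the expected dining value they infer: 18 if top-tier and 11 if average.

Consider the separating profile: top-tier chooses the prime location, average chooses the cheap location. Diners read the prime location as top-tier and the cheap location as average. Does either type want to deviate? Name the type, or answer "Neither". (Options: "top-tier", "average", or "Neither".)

The prime location pays 18; the cheap location pays 11.
top-tier: assigned the prime location, nets 18 − 2 = 16; deviating to the cheap location nets 11.
average: assigned the cheap location, nets 11; deviating to the prime location nets 18 − 18 = 0.
Both types strictly prefer their assigned action; no profitable deviation.

Neither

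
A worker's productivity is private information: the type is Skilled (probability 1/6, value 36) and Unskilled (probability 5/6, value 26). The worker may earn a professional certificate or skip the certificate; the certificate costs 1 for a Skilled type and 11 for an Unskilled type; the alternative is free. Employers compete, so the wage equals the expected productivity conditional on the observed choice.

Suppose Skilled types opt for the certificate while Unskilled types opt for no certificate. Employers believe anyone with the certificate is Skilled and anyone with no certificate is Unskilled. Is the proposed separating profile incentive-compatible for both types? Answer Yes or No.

Yes

Under these beliefs, the certificate earns wage 36 and no certificate earns wage 26.
Skilled: the certificate nets 36 − 1 = 35; no certificate nets 26. Skilled prefers the certificate.
Unskilled: the certificate nets 36 − 11 = 25; no certificate nets 26. Unskilled prefers no certificate.
Neither type deviates, so the separating profile is an equilibrium.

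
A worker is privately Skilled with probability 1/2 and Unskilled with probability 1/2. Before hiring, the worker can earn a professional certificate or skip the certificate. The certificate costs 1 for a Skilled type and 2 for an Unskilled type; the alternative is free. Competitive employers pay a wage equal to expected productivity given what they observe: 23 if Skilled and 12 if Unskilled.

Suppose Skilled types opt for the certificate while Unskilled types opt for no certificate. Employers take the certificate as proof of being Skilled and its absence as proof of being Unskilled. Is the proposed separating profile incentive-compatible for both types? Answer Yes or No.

No

Under these beliefs, the certificate earns wage 23 and no certificate earns wage 12.
Skilled: the certificate nets 23 − 1 = 22; no certificate nets 12. Skilled prefers the certificate.
Unskilled: the certificate nets 23 − 2 = 21; no certificate nets 12. Unskilled would deviate to the certificate.
Unskilled has a profitable deviation, so the profile is not an equilibrium.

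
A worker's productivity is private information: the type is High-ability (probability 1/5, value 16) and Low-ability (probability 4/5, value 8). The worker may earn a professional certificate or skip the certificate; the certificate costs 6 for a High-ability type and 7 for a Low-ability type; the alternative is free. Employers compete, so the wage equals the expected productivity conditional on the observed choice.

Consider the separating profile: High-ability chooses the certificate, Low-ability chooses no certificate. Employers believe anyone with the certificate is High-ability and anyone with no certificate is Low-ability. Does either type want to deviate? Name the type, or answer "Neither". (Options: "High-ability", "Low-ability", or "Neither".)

Low-ability

The certificate pays 16; no certificate pays 8.
High-ability: assigned the certificate, nets 16 − 6 = 10; deviating to no certificate nets 8.
Low-ability: assigned no certificate, nets 8; deviating to the certificate nets 16 − 7 = 9.
The Low-ability type gains 1 by deviating.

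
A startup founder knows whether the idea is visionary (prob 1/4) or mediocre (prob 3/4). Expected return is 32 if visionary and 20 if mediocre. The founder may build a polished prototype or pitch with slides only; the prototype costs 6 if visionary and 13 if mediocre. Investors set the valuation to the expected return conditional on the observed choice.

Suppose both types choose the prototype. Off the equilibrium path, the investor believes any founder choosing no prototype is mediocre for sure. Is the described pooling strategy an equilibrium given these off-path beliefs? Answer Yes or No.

On path, the investor holds the prior and pays 1/4·32 + 3/4·20 = 23. Off path (no prototype), believing mediocre, it pays 20.
visionary: the prototype nets 23 − 6 = 17; no prototype nets 20. visionary would deviate.
mediocre: the prototype nets 23 − 13 = 10; no prototype nets 20. mediocre would deviate.
A type deviates, so pooling fails.

No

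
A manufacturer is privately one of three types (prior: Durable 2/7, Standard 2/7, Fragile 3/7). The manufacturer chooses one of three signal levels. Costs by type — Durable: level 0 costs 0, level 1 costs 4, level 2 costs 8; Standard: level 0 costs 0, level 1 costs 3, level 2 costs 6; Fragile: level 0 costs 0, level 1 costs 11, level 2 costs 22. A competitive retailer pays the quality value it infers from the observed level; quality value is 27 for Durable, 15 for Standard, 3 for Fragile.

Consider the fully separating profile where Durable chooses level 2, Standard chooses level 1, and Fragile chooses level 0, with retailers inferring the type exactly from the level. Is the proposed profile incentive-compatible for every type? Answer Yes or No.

Separating prices: level 2 → 27, level 1 → 15, level 0 → 3.
Durable (assigned level 2): level 0: 3 − 0 = 3; level 1: 15 − 4 = 11; level 2: 27 − 8 = 19. Durable stays.
Standard (assigned level 1): level 0: 3 − 0 = 3; level 1: 15 − 3 = 12; level 2: 27 − 6 = 21. Standard prefers level 2.
Fragile (assigned level 0): level 0: 3 − 0 = 3; level 1: 15 − 11 = 4; level 2: 27 − 22 = 5. Fragile prefers level 2.
At least one type deviates; the separating profile fails.

No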